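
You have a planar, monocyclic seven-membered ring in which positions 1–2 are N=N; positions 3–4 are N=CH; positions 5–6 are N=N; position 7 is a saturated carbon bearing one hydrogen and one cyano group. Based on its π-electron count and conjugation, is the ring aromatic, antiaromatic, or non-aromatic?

The CH(cyano) position has four σ bonds — that saturated carbon is sp³ and has no p orbital in the ring π system — so the cyclic conjugation is interrupted.
A ring that is not fully conjugated cannot be aromatic or antiaromatic regardless of its π-electron count.

Non-aromatic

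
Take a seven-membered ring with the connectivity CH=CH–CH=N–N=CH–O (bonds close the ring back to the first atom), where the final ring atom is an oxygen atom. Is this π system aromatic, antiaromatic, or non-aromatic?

The p orbitals form a continuous loop: every atom in a ring double bond is sp² and brings one electron to the p orbital; each sp² =N– keeps its lone pair in-plane and puts one electron into the π system; the oxygen donates one lone pair from its p orbital. The ring is fully conjugated.
Counting π electrons: 3 × 2 = 6 from the double-bond units + 2 from the O atom = 8.
A 4n π count (8, n = 2) in a planar conjugated ring means antiaromatic.

Antiaromatic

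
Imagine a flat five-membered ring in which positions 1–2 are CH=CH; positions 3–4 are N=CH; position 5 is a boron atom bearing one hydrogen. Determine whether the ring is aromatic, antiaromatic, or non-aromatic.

Antiaromatic

Every ring atom contributes a p orbital perpendicular to the ring (every atom in a ring double bond is sp² and brings one electron to the p orbital; each sp² =N– keeps its lone pair in-plane and puts one electron into the π system; the boron has an empty p orbital), so the π system is cyclic and fully conjugated.
Counting π electrons: 2 × 2 = 4 from the double-bond units + 0 from the BH atom = 4.
A 4n π count (4, n = 1) in a planar conjugated ring means antiaromatic.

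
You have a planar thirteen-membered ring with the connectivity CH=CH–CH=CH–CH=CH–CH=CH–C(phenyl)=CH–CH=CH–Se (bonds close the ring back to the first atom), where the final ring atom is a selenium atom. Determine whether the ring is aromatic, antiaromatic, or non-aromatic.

The p orbitals form a continuous loop: the double-bond atoms are sp², each contributing one p electron; the selenium donates one lone pair from its p orbital. The ring is fully conjugated.
Tallying contributions gives 6 × 2 = 12 from the double-bond units + 2 from the Se atom = 14.
14 = 4(3) + 2, which satisfies Hückel's 4n+2 rule.

Aromatic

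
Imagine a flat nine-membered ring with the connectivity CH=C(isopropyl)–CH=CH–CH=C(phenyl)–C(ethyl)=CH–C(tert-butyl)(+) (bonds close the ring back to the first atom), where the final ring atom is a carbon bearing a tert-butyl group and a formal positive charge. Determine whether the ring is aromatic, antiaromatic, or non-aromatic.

Antiaromatic

Check conjugation: each doubly-bonded ring atom is sp² with one p-orbital electron; the carbocation has an empty p orbital — every position has a p orbital, so the cyclic π system is continuous.
π-electron count: 4 × 2 = 8 from the double-bond units + 0 from the C(tert-butyl)(+) atom = 8.
8 = 4(2); a planar, fully conjugated 4n system is antiaromatic.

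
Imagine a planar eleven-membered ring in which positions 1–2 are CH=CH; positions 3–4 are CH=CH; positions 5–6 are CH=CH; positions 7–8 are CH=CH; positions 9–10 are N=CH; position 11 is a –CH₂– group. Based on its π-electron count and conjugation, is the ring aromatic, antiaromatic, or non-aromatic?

Because the tetrahedral CH₂ carbon is sp³ and has no p orbital in the ring π system at the CH2 position, the π system cannot extend all the way around the ring.
A ring that is not fully conjugated cannot be aromatic or antiaromatic regardless of its π-electron count.

Non-aromatic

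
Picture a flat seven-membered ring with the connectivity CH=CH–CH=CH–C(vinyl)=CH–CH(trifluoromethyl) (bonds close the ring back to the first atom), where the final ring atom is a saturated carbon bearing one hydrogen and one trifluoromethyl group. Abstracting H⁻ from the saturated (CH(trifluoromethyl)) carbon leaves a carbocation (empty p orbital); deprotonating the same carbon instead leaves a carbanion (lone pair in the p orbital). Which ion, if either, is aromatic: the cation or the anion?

The cation

Once that carbon is sp², every ring atom has a p orbital and both ions are fully conjugated.
Cation: 3 × 2 + 0 = 6 π electrons → 4(1)+2, aromatic.
Anion: 3 × 2 + 2 = 8 π electrons → 4(2), antiaromatic.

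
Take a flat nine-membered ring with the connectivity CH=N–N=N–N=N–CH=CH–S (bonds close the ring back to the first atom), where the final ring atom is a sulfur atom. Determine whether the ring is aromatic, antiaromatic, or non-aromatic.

Aromatic

Check conjugation: the double-bond atoms are sp², each contributing one p electron; each =N– nitrogen is pyridine-type (lone pair in the sp² plane, one electron in the p orbital); the sulfur donates one lone pair from its p orbital — every position has a p orbital, so the cyclic π system is continuous.
π-electron count: 4 × 2 = 8 from the double-bond units + 2 from the S atom = 10.
10 = 4(2) + 2, which satisfies Hückel's 4n+2 rule.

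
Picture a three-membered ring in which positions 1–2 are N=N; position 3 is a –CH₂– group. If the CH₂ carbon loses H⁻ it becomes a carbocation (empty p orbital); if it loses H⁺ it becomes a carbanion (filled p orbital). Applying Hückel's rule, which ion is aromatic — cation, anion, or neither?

The cation

In both ions every ring atom is sp² and contributes a p orbital, so both rings are fully conjugated.
Cation: 1 × 2 + 0 = 2 π electrons → 4(0)+2, aromatic.
Anion: 1 × 2 + 2 = 4 π electrons → 4(1), antiaromatic.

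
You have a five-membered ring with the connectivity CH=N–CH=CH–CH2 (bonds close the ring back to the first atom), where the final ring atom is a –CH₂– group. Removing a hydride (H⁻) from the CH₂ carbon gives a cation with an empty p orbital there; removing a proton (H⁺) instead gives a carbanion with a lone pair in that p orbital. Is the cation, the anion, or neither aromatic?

Both ions have a continuous loop of p orbitals — each ring atom is sp².
Cation: 2 × 2 + 0 = 4 π electrons → 4(1), antiaromatic.
Anion: 2 × 2 + 2 = 6 π electrons → 4(1)+2, aromatic.

The anion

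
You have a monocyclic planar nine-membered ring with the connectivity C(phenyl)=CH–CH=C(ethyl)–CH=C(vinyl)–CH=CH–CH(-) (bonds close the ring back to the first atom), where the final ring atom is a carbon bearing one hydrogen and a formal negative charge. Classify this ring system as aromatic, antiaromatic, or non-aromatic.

The p orbitals form a continuous loop: the double-bond atoms are sp², each contributing one p electron; the carbanion's lone pair occupies the p orbital. The ring is fully conjugated.
Counting π electrons: 4 × 2 = 8 from the double-bond units + 2 from the CH(-) atom = 10.
That gives a 4n+2 count (10, n = 2).

Aromatic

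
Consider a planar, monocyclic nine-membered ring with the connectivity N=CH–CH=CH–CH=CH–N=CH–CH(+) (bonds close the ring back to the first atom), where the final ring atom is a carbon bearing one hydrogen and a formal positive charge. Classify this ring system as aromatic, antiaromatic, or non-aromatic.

All ring atoms are sp² and supply a p orbital to the ring (every atom in a ring double bond is sp² and brings one electron to the p orbital; the doubly-bonded nitrogens are pyridine-type — their lone pairs lie in the ring plane, leaving one electron in the p orbital; the carbocation has an empty p orbital); the conjugation is uninterrupted.
π-electron count: 4 × 2 = 8 from the double-bond units + 0 from the CH(+) atom = 8.
With 8 = 4·2 π electrons, Hückel's rule classifies the planar ring as antiaromatic.

Antiaromatic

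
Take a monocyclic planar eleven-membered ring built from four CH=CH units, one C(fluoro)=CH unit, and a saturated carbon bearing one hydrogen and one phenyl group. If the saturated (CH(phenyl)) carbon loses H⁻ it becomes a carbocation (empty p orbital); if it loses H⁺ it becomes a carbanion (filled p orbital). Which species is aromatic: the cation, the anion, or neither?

Once that carbon is sp², every ring atom has a p orbital and both ions are fully conjugated.
Cation: 5 × 2 + 0 = 10 π electrons → 4(2)+2, aromatic.
Anion: 5 × 2 + 2 = 12 π electrons → 4(3), antiaromatic.

The cation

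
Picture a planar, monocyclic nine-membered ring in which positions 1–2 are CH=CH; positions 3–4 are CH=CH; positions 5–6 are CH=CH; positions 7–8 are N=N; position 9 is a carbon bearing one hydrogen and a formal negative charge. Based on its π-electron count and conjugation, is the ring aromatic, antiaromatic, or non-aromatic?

All ring atoms are sp² and supply a p orbital to the ring (each doubly-bonded ring atom is sp² with one p-orbital electron; the doubly-bonded nitrogens are pyridine-type — their lone pairs lie in the ring plane, leaving one electron in the p orbital; the carbanion's lone pair occupies the p orbital); the conjugation is uninterrupted.
Tallying contributions gives 4 × 2 = 8 from the double-bond units + 2 from the CH(-) atom = 10.
Since 10 = 4·2 + 2, the ring meets the 4n+2 criterion.

Aromatic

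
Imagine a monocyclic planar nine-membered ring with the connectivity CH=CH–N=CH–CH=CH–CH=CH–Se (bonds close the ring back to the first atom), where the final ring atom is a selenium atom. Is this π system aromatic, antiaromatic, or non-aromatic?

Aromatic

Check conjugation: the double-bond atoms are sp², each contributing one p electron; each =N– nitrogen is pyridine-type (lone pair in the sp² plane, one electron in the p orbital); the selenium donates one lone pair from its p orbital — every position has a p orbital, so the cyclic π system is continuous.
Counting π electrons: 4 × 2 = 8 from the double-bond units + 2 from the Se atom = 10.
Since 10 = 4·2 + 2, the ring meets the 4n+2 criterion.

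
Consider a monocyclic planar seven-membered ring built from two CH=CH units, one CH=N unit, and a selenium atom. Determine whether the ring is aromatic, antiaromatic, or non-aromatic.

Every ring atom contributes a p orbital perpendicular to the ring (every atom in a ring double bond is sp² and brings one electron to the p orbital; the doubly-bonded nitrogens are pyridine-type — their lone pairs lie in the ring plane, leaving one electron in the p orbital; the selenium donates one lone pair from its p orbital), so the π system is cyclic and fully conjugated.
π-electron count: 3 × 2 = 6 from the double-bond units + 2 from the Se atom = 8.
With 8 = 4·2 π electrons, Hückel's rule classifies the planar ring as antiaromatic.

Antiaromatic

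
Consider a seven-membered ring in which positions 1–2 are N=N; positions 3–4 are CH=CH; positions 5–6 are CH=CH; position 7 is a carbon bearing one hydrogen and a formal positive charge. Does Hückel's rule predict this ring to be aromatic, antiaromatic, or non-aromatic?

Aromatic

All ring atoms are sp² and supply a p orbital to the ring (every atom in a ring double bond is sp² and brings one electron to the p orbital; the doubly-bonded nitrogens are pyridine-type — their lone pairs lie in the ring plane, leaving one electron in the p orbital; the carbocation has an empty p orbital); the conjugation is uninterrupted.
Counting π electrons: 3 × 2 = 6 from the double-bond units + 0 from the CH(+) atom = 6.
That gives a 4n+2 count (6, n = 1).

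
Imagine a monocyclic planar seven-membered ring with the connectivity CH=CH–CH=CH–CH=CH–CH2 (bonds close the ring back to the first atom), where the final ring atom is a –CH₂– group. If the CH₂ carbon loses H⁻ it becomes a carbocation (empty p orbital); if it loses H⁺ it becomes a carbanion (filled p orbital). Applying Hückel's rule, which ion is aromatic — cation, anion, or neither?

The cation

In both ions every ring atom is sp² and contributes a p orbital, so both rings are fully conjugated.
Cation: 3 × 2 + 0 = 6 π electrons → 4(1)+2, aromatic.
Anion: 3 × 2 + 2 = 8 π electrons → 4(2), antiaromatic.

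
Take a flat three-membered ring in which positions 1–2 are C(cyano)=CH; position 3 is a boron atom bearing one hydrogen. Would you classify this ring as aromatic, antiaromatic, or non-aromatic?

Check conjugation: the double-bond atoms are sp², each contributing one p electron; the boron has an empty p orbital — every position has a p orbital, so the cyclic π system is continuous.
Adding the contributions, 1 × 2 = 2 from the double-bond unit + 0 from the BH atom = 2.
2 = 4(0) + 2, which satisfies Hückel's 4n+2 rule.

Aromatic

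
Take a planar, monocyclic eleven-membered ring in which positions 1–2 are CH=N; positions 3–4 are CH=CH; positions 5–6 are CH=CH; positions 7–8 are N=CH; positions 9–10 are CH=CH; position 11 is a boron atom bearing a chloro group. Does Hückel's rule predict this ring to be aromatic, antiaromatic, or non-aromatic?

Check conjugation: each doubly-bonded ring atom is sp² with one p-orbital electron; each =N– nitrogen is pyridine-type (lone pair in the sp² plane, one electron in the p orbital); the boron has an empty p orbital — every position has a p orbital, so the cyclic π system is continuous.
Counting π electrons: 5 × 2 = 10 from the double-bond units + 0 from the B(chloro) atom = 10.
That gives a 4n+2 count (10, n = 2).

Aromatic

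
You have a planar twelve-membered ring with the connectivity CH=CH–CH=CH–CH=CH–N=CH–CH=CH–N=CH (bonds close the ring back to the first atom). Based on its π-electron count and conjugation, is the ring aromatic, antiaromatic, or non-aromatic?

Antiaromatic

Every ring atom contributes a p orbital perpendicular to the ring (the double-bond atoms are sp², each contributing one p electron; each sp² =N– keeps its lone pair in-plane and puts one electron into the π system), so the π system is cyclic and fully conjugated.
Adding the contributions, 6 × 2 = 12 from the 6 double-bond units.
With 12 = 4·3 π electrons, Hückel's rule classifies the planar ring as antiaromatic.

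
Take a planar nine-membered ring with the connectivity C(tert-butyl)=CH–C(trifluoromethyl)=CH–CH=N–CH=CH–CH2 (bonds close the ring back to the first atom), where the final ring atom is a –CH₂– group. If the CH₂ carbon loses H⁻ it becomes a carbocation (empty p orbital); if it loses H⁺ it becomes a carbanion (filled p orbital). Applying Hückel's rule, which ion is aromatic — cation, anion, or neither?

The anion

Both ions have a continuous loop of p orbitals — each ring atom is sp².
Cation: 4 × 2 + 0 = 8 π electrons → 4(2), antiaromatic.
Anion: 4 × 2 + 2 = 10 π electrons → 4(2)+2, aromatic.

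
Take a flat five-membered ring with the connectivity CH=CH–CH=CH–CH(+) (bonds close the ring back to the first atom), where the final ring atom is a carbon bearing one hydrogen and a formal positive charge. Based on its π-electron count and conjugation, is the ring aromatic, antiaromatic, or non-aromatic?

Antiaromatic

Check conjugation: the double-bond atoms are sp², each contributing one p electron; the carbocation has an empty p orbital — every position has a p orbital, so the cyclic π system is continuous.
Adding the contributions, 2 × 2 = 4 from the double-bond units + 0 from the CH(+) atom = 4.
A 4n π count (4, n = 1) in a planar conjugated ring means antiaromatic.
(The species described is the cyclopentadienyl cation.)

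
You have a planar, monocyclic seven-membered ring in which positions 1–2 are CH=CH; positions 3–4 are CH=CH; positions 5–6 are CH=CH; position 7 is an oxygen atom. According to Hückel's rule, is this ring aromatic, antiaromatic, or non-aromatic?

Antiaromatic

Every ring atom contributes a p orbital perpendicular to the ring (the double-bond atoms are sp², each contributing one p electron; the oxygen donates one lone pair from its p orbital), so the π system is cyclic and fully conjugated.
Tallying contributions gives 3 × 2 = 6 from the double-bond units + 2 from the O atom = 8.
8 is a 4n count (n = 2), so the planar conjugated ring is antiaromatic.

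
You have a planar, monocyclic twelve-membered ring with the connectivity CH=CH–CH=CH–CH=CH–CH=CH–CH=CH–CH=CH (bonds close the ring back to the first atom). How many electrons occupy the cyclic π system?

12

Check conjugation: the double-bond atoms are sp², each contributing one p electron — every position has a p orbital, so the cyclic π system is continuous.
Tallying contributions gives 6 × 2 = 12 from the 6 double-bond units.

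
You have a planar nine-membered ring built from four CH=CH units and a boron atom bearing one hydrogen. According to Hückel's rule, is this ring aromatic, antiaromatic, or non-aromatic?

All ring atoms are sp² and supply a p orbital to the ring (the double-bond atoms are sp², each contributing one p electron; the boron has an empty p orbital); the conjugation is uninterrupted.
π-electron count: 4 × 2 = 8 from the double-bond units + 0 from the BH atom = 8.
With 8 = 4·2 π electrons, Hückel's rule classifies the planar ring as antiaromatic.

Antiaromatic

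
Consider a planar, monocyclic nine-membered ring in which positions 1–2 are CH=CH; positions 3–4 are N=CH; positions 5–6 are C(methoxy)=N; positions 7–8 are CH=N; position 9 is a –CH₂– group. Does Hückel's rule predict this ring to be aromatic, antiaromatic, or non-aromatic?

Non-aromatic

Because the tetrahedral CH₂ carbon is sp³ and has no p orbital in the ring π system at the CH2 position, the π system cannot extend all the way around the ring.
Broken conjugation rules out both aromaticity and antiaromaticity.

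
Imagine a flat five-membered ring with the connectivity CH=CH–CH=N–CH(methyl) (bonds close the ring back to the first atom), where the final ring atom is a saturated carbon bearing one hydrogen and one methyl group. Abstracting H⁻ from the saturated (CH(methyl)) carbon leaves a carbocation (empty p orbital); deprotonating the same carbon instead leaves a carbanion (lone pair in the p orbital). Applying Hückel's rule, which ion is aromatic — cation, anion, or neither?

The anion

Both ions have a continuous loop of p orbitals — each ring atom is sp².
Cation: 2 × 2 + 0 = 4 π electrons → 4(1), antiaromatic.
Anion: 2 × 2 + 2 = 6 π electrons → 4(1)+2, aromatic.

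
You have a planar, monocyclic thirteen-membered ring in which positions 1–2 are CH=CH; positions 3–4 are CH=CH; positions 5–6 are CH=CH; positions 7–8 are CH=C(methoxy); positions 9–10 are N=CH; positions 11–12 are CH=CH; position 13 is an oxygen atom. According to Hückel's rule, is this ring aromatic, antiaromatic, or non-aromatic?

All ring atoms are sp² and supply a p orbital to the ring (every atom in a ring double bond is sp² and brings one electron to the p orbital; the doubly-bonded nitrogens are pyridine-type — their lone pairs lie in the ring plane, leaving one electron in the p orbital; the oxygen donates one lone pair from its p orbital); the conjugation is uninterrupted.
Counting π electrons: 6 × 2 = 12 from the double-bond units + 2 from the O atom = 14.
Since 14 = 4·3 + 2, the ring meets the 4n+2 criterion.

Aromatic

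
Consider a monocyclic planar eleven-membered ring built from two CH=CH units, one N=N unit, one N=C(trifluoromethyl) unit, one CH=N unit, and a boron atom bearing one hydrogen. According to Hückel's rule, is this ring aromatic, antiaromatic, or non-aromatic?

Aromatic

The p orbitals form a continuous loop: every atom in a ring double bond is sp² and brings one electron to the p orbital; each sp² =N– keeps its lone pair in-plane and puts one electron into the π system; the boron has an empty p orbital. The ring is fully conjugated.
Counting π electrons: 5 × 2 = 10 from the double-bond units + 0 from the BH atom = 10.
With 10 π electrons (n = 2), the Hückel 4n+2 condition holds.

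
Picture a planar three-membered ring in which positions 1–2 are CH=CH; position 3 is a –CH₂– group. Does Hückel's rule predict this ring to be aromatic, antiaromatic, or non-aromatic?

Non-aromatic

Because the tetrahedral CH₂ carbon is sp³ and has no p orbital in the ring π system at the CH2 position, the π system cannot extend all the way around the ring.
Broken conjugation rules out both aromaticity and antiaromaticity.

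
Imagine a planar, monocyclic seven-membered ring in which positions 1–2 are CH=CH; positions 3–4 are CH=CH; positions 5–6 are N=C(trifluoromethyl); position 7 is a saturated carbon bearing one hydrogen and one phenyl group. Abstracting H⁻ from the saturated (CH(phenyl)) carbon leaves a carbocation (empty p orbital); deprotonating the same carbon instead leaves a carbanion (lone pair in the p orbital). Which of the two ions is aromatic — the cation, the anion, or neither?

In both ions every ring atom is sp² and contributes a p orbital, so both rings are fully conjugated.
Cation: 3 × 2 + 0 = 6 π electrons → 4(1)+2, aromatic.
Anion: 3 × 2 + 2 = 8 π electrons → 4(2), antiaromatic.

The cation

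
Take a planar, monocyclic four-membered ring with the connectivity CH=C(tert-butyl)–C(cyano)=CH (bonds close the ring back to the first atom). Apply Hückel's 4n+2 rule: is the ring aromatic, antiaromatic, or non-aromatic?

Antiaromatic

Check conjugation: the double-bond atoms are sp², each contributing one p electron — every position has a p orbital, so the cyclic π system is continuous.
Counting π electrons: 2 × 2 = 4 from the 2 double-bond units.
4 is a 4n count (n = 1), so the planar conjugated ring is antiaromatic.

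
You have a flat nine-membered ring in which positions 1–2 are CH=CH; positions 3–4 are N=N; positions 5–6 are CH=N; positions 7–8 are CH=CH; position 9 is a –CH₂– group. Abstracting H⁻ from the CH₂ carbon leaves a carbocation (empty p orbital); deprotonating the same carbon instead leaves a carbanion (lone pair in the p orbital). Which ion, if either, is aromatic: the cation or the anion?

Once that carbon is sp², every ring atom has a p orbital and both ions are fully conjugated.
Cation: 4 × 2 + 0 = 8 π electrons → 4(2), antiaromatic.
Anion: 4 × 2 + 2 = 10 π electrons → 4(2)+2, aromatic.

The anion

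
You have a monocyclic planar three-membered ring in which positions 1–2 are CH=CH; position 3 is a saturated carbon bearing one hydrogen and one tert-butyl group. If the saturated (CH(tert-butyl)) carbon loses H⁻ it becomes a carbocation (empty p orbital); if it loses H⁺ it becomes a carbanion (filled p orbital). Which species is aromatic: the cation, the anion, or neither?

The cation

In both ions every ring atom is sp² and contributes a p orbital, so both rings are fully conjugated.
Cation: 1 × 2 + 0 = 2 π electrons → 4(0)+2, aromatic.
Anion: 1 × 2 + 2 = 4 π electrons → 4(1), antiaromatic.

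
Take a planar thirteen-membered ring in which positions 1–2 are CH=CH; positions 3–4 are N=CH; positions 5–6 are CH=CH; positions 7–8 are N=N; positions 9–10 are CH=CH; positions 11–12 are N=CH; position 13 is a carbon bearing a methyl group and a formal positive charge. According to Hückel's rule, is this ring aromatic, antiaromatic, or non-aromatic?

Every ring atom contributes a p orbital perpendicular to the ring (the double-bond atoms are sp², each contributing one p electron; each =N– nitrogen is pyridine-type (lone pair in the sp² plane, one electron in the p orbital); the carbocation has an empty p orbital), so the π system is cyclic and fully conjugated.
Tallying contributions gives 6 × 2 = 12 from the double-bond units + 0 from the C(methyl)(+) atom = 12.
12 = 4(3); a planar, fully conjugated 4n system is antiaromatic.

Antiaromatic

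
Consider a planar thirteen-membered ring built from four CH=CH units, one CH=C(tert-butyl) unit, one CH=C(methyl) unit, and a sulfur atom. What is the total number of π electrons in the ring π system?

Every ring atom contributes a p orbital perpendicular to the ring (each doubly-bonded ring atom is sp² with one p-orbital electron; the sulfur donates one lone pair from its p orbital), so the π system is cyclic and fully conjugated.
Tallying contributions gives 6 × 2 = 12 from the double-bond units + 2 from the S atom = 14.

14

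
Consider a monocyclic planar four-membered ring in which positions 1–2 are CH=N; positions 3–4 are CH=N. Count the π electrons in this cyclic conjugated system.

Check conjugation: every atom in a ring double bond is sp² and brings one electron to the p orbital; the doubly-bonded nitrogens are pyridine-type — their lone pairs lie in the ring plane, leaving one electron in the p orbital — every position has a p orbital, so the cyclic π system is continuous.
Adding the contributions, 2 × 2 = 4 from the 2 double-bond units.

4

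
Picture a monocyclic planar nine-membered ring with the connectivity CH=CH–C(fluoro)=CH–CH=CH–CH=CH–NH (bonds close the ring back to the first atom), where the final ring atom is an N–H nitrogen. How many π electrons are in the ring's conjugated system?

All ring atoms are sp² and supply a p orbital to the ring (every atom in a ring double bond is sp² and brings one electron to the p orbital; the pyrrole-type nitrogen donates its lone pair from the p orbital); the conjugation is uninterrupted.
Counting π electrons: 4 × 2 = 8 from the double-bond units + 2 from the NH atom = 10.

10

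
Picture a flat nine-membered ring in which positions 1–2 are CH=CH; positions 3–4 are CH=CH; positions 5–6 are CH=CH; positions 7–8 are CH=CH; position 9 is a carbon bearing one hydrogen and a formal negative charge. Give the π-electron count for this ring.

The p orbitals form a continuous loop: the double-bond atoms are sp², each contributing one p electron; the carbanion's lone pair occupies the p orbital. The ring is fully conjugated.
Adding the contributions, 4 × 2 = 8 from the double-bond units + 2 from the CH(-) atom = 10.

10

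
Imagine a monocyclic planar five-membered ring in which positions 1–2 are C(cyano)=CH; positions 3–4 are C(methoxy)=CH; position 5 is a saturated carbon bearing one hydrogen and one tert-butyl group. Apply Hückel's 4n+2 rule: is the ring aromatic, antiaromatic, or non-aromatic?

Non-aromatic

The CH(tert-butyl) position has four σ bonds — that saturated carbon is sp³ and has no p orbital in the ring π system — so the cyclic conjugation is interrupted.
Hückel's rule only applies to fully conjugated rings, so this one is simply non-aromatic.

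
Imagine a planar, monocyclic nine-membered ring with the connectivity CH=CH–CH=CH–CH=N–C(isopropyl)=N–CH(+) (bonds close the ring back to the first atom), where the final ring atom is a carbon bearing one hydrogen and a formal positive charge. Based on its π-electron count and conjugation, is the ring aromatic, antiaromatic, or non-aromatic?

Antiaromatic

All ring atoms are sp² and supply a p orbital to the ring (the double-bond atoms are sp², each contributing one p electron; the doubly-bonded nitrogens are pyridine-type — their lone pairs lie in the ring plane, leaving one electron in the p orbital; the carbocation has an empty p orbital); the conjugation is uninterrupted.
Counting π electrons: 4 × 2 = 8 from the double-bond units + 0 from the CH(+) atom = 8.
A 4n π count (8, n = 2) in a planar conjugated ring means antiaromatic.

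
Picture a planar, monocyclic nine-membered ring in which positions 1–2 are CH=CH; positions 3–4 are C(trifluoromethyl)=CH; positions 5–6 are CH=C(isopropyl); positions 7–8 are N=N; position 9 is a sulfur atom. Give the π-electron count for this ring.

All ring atoms are sp² and supply a p orbital to the ring (each doubly-bonded ring atom is sp² with one p-orbital electron; each sp² =N– keeps its lone pair in-plane and puts one electron into the π system; the sulfur donates one lone pair from its p orbital); the conjugation is uninterrupted.
Tallying contributions gives 4 × 2 = 8 from the double-bond units + 2 from the S atom = 10.

10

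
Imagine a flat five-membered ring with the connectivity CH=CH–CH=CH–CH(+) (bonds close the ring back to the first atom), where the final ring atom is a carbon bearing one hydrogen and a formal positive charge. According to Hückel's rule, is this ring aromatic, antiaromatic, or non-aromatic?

All ring atoms are sp² and supply a p orbital to the ring (the double-bond atoms are sp², each contributing one p electron; the carbocation has an empty p orbital); the conjugation is uninterrupted.
Counting π electrons: 2 × 2 = 4 from the double-bond units + 0 from the CH(+) atom = 4.
4 is a 4n count (n = 1), so the planar conjugated ring is antiaromatic.
(This ring is the cyclopentadienyl cation.)

Antiaromatic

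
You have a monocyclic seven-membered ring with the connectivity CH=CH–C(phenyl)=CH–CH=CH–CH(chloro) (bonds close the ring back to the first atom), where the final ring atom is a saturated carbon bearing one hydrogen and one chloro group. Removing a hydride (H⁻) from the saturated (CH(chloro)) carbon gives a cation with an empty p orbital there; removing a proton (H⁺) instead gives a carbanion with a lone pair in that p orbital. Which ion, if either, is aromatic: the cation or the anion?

In both ions every ring atom is sp² and contributes a p orbital, so both rings are fully conjugated.
Cation: 3 × 2 + 0 = 6 π electrons → 4(1)+2, aromatic.
Anion: 3 × 2 + 2 = 8 π electrons → 4(2), antiaromatic.

The cation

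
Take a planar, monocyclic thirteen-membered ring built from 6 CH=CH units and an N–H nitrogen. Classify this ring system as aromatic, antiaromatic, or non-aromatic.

The p orbitals form a continuous loop: each doubly-bonded ring atom is sp² with one p-orbital electron; the pyrrole-type nitrogen donates its lone pair from the p orbital. The ring is fully conjugated.
Adding the contributions, 6 × 2 = 12 from the double-bond units + 2 from the NH atom = 14.
With 14 π electrons (n = 3), the Hückel 4n+2 condition holds.

Aromatic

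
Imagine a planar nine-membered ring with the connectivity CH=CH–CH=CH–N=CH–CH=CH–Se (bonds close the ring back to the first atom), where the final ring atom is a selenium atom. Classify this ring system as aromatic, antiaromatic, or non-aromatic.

The p orbitals form a continuous loop: every atom in a ring double bond is sp² and brings one electron to the p orbital; each =N– nitrogen is pyridine-type (lone pair in the sp² plane, one electron in the p orbital); the selenium donates one lone pair from its p orbital. The ring is fully conjugated.
Tallying contributions gives 4 × 2 = 8 from the double-bond units + 2 from the Se atom = 10.
That gives a 4n+2 count (10, n = 2).

Aromatic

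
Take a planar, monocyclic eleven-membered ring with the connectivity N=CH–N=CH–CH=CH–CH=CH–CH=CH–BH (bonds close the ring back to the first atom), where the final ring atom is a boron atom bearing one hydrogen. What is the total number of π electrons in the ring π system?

All ring atoms are sp² and supply a p orbital to the ring (every atom in a ring double bond is sp² and brings one electron to the p orbital; each =N– nitrogen is pyridine-type (lone pair in the sp² plane, one electron in the p orbital); the boron has an empty p orbital); the conjugation is uninterrupted.
Counting π electrons: 5 × 2 = 10 from the double-bond units + 0 from the BH atom = 10.

10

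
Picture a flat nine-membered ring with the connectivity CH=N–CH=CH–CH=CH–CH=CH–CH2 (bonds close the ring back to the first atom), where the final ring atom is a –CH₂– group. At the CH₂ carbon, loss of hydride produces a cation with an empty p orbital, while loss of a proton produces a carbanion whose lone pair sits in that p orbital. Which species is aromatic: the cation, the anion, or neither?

The anion

Once that carbon is sp², every ring atom has a p orbital and both ions are fully conjugated.
Cation: 4 × 2 + 0 = 8 π electrons → 4(2), antiaromatic.
Anion: 4 × 2 + 2 = 10 π electrons → 4(2)+2, aromatic.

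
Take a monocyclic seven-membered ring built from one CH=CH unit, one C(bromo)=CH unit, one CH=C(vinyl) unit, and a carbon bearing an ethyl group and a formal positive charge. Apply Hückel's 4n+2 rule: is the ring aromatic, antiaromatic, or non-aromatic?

Aromatic

All ring atoms are sp² and supply a p orbital to the ring (every atom in a ring double bond is sp² and brings one electron to the p orbital; the carbocation has an empty p orbital); the conjugation is uninterrupted.
Counting π electrons: 3 × 2 = 6 from the double-bond units + 0 from the C(ethyl)(+) atom = 6.
6 = 4(1) + 2, which satisfies Hückel's 4n+2 rule.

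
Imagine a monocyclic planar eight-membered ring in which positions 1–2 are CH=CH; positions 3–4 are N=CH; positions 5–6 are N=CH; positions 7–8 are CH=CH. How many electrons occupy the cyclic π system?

All ring atoms are sp² and supply a p orbital to the ring (the double-bond atoms are sp², each contributing one p electron; each sp² =N– keeps its lone pair in-plane and puts one electron into the π system); the conjugation is uninterrupted.
Tallying contributions gives 4 × 2 = 8 from the 4 double-bond units.

8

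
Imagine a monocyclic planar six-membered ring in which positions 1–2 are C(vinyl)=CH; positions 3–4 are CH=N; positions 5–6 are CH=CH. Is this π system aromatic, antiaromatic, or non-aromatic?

Every ring atom contributes a p orbital perpendicular to the ring (each doubly-bonded ring atom is sp² with one p-orbital electron; the doubly-bonded nitrogens are pyridine-type — their lone pairs lie in the ring plane, leaving one electron in the p orbital), so the π system is cyclic and fully conjugated.
Adding the contributions, 3 × 2 = 6 from the 3 double-bond units.
Since 6 = 4·1 + 2, the ring meets the 4n+2 criterion.

Aromatic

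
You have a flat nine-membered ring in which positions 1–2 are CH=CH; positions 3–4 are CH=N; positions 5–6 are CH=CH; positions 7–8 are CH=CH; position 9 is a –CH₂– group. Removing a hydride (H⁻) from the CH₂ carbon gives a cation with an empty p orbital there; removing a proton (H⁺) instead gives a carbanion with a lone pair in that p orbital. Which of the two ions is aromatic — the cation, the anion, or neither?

The anion

In either ion the ring is fully conjugated: every atom, including the new sp² carbon, supplies a p orbital.
Cation: 4 × 2 + 0 = 8 π electrons → 4(2), antiaromatic.
Anion: 4 × 2 + 2 = 10 π electrons → 4(2)+2, aromatic.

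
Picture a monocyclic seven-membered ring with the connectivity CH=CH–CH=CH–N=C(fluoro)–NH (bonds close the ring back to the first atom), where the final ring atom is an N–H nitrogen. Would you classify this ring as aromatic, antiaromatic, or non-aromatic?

Antiaromatic

Every ring atom contributes a p orbital perpendicular to the ring (each doubly-bonded ring atom is sp² with one p-orbital electron; the doubly-bonded nitrogens are pyridine-type — their lone pairs lie in the ring plane, leaving one electron in the p orbital; the pyrrole-type nitrogen donates its lone pair from the p orbital), so the π system is cyclic and fully conjugated.
π-electron count: 3 × 2 = 6 from the double-bond units + 2 from the NH atom = 8.
8 = 4(2); a planar, fully conjugated 4n system is antiaromatic.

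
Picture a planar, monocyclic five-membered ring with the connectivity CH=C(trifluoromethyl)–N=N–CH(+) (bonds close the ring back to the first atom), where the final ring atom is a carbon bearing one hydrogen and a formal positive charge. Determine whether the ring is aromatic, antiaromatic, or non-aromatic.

Antiaromatic

Every ring atom contributes a p orbital perpendicular to the ring (each doubly-bonded ring atom is sp² with one p-orbital electron; the doubly-bonded nitrogens are pyridine-type — their lone pairs lie in the ring plane, leaving one electron in the p orbital; the carbocation has an empty p orbital), so the π system is cyclic and fully conjugated.
π-electron count: 2 × 2 = 4 from the double-bond units + 0 from the CH(+) atom = 4.
With 4 = 4·1 π electrons, Hückel's rule classifies the planar ring as antiaromatic.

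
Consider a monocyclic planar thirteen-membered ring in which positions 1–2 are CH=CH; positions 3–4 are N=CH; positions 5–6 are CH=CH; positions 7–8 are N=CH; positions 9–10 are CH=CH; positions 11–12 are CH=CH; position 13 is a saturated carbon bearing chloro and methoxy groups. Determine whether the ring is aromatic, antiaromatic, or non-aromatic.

Non-aromatic

The C(chloro)(methoxy) carbon is saturated: that saturated carbon is sp³ and has no p orbital in the ring π system. Conjugation is not continuous around the ring.
Broken conjugation rules out both aromaticity and antiaromaticity.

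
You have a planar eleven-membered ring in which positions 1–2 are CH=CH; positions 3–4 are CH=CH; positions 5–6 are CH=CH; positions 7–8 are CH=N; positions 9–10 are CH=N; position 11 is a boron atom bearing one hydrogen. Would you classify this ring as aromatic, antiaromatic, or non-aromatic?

Aromatic

All ring atoms are sp² and supply a p orbital to the ring (the double-bond atoms are sp², each contributing one p electron; the doubly-bonded nitrogens are pyridine-type — their lone pairs lie in the ring plane, leaving one electron in the p orbital; the boron has an empty p orbital); the conjugation is uninterrupted.
Tallying contributions gives 5 × 2 = 10 from the double-bond units + 0 from the BH atom = 10.
That gives a 4n+2 count (10, n = 2).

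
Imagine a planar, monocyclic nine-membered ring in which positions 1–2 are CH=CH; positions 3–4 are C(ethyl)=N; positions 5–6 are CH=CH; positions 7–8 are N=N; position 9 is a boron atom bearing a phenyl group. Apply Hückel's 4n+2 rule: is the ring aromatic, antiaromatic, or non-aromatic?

Antiaromatic

Every ring atom contributes a p orbital perpendicular to the ring (the double-bond atoms are sp², each contributing one p electron; each =N– nitrogen is pyridine-type (lone pair in the sp² plane, one electron in the p orbital); the boron has an empty p orbital), so the π system is cyclic and fully conjugated.
Counting π electrons: 4 × 2 = 8 from the double-bond units + 0 from the B(phenyl) atom = 8.
A 4n π count (8, n = 2) in a planar conjugated ring means antiaromatic.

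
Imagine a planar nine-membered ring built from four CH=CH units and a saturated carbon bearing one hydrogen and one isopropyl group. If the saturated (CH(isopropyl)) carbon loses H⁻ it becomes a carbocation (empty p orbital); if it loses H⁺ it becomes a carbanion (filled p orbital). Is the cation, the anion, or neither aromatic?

In either ion the ring is fully conjugated: every atom, including the new sp² carbon, supplies a p orbital.
Cation: 4 × 2 + 0 = 8 π electrons → 4(2), antiaromatic.
Anion: 4 × 2 + 2 = 10 π electrons → 4(2)+2, aromatic.

The anion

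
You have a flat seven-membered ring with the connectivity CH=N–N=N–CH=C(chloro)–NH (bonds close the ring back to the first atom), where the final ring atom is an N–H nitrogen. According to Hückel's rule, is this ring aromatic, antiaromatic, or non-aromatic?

Antiaromatic

The p orbitals form a continuous loop: the double-bond atoms are sp², each contributing one p electron; each sp² =N– keeps its lone pair in-plane and puts one electron into the π system; the pyrrole-type nitrogen donates its lone pair from the p orbital. The ring is fully conjugated.
π-electron count: 3 × 2 = 6 from the double-bond units + 2 from the NH atom = 8.
8 is a 4n count (n = 2), so the planar conjugated ring is antiaromatic.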